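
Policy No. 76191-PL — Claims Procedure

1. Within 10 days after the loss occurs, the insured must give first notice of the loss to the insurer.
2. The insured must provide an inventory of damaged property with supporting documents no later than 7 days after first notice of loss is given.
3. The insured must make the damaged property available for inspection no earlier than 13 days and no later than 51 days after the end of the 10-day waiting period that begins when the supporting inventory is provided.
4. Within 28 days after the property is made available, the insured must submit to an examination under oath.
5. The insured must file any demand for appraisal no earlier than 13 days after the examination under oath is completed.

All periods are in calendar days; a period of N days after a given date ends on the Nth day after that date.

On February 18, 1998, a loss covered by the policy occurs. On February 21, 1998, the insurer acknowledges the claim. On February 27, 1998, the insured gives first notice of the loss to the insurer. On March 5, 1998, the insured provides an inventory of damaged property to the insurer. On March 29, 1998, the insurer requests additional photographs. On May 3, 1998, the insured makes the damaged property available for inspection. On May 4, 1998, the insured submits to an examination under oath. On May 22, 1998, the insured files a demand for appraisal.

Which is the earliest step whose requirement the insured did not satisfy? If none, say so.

Step 1: 10 days after February 18, 1998 (when the loss occurs) is February 28, 1998; completed February 27, 1998, before the deadline.
Step 2: 7 days after February 27, 1998 (when first notice of loss is given) is March 6, 1998; completed March 5, 1998, before the deadline.
Step 3: the window is 13–51 days after March 15, 1998 (end of the 10-day waiting period, which began when the supporting inventory is provided on March 5, 1998), so March 28, 1998 through May 5, 1998; done May 3, 1998, which is between those dates.
Step 4: 28 days after May 3, 1998 (when the property is made available) is May 31, 1998; done May 4, 1998 — timely.
Step 5: the earliest permitted date is 13 days after May 4, 1998 (when the examination under oath is completed), i.e. May 17, 1998; done May 22, 1998 — permitted.

None — every step was satisfied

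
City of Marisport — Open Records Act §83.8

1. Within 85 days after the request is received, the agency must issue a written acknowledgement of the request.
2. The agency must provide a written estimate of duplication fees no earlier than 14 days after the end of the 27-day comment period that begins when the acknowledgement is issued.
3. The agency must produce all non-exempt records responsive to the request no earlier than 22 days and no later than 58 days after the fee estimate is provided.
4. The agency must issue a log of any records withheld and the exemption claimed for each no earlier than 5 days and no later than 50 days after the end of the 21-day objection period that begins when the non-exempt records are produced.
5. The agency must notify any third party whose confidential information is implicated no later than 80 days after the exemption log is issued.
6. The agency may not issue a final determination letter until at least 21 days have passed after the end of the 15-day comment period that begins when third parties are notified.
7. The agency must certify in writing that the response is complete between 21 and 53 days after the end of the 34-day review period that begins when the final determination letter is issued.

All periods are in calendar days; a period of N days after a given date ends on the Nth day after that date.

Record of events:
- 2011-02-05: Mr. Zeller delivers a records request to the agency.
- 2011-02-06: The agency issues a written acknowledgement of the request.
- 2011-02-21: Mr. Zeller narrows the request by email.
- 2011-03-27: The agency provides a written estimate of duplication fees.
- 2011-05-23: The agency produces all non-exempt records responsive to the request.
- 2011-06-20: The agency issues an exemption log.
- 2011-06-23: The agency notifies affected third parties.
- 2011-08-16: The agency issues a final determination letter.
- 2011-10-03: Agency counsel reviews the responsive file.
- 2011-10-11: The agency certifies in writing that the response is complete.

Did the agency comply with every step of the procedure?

Yes

Step 1: 85 days after 2011-02-05 (when the request is received) is 2011-05-01; done 2011-02-06 — timely.
Step 2: the earliest permitted date is 14 days after 2011-03-05 (end of the 27-day comment period, which began when the acknowledgement is issued on 2011-02-06), i.e. 2011-03-19; done 2011-03-27 — permitted.
Step 3: the window is 22–58 days after 2011-03-27 (when the fee estimate is provided), so 2011-04-18 through 2011-05-24; done 2011-05-23 — within the window.
Step 4: the window is 5–50 days after 2011-06-13 (end of the 21-day objection period, which began when the non-exempt records are produced on 2011-05-23), so 2011-06-18 through 2011-08-02; 2011-06-20 falls inside that range.
Step 5: 80 days after 2011-06-20 (when the exemption log is issued) is 2011-09-08; completed 2011-06-23, before the deadline.
Step 6: the earliest permitted date is 21 days after 2011-07-08 (end of the 15-day comment period, which began when third parties are notified on 2011-06-23), i.e. 2011-07-29; done 2011-08-16 — permitted.
Step 7: the window is 21–53 days after 2011-09-19 (end of the 34-day review period, which began when the final determination letter is issued on 2011-08-16), so 2011-10-10 through 2011-11-11; 2011-10-11 falls inside that range.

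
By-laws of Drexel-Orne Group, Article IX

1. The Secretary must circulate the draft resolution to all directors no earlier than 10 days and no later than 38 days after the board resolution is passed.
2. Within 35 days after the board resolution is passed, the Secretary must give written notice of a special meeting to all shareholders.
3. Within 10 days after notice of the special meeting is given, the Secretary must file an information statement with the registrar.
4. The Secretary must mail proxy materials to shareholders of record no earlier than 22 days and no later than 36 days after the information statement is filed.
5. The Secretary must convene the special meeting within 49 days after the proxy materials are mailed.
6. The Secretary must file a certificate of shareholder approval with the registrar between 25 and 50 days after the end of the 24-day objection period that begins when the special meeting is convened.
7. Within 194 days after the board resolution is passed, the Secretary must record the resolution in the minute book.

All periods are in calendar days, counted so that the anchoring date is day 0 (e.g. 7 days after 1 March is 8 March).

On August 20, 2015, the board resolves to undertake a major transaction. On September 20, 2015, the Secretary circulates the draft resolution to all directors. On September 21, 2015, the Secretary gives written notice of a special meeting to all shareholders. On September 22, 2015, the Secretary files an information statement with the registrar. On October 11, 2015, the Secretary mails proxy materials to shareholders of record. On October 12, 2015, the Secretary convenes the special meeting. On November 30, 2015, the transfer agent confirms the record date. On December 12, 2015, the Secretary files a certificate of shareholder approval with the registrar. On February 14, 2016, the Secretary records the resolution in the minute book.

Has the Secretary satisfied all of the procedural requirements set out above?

No

Step 1: the window is 10–38 days after August 20, 2015 (when the board resolution is passed), so August 30, 2015 through September 27, 2015; done September 20, 2015, which is between those dates.
Step 2: 35 days after August 20, 2015 (when the board resolution is passed) is September 24, 2015; completed September 21, 2015, before the deadline.
Step 3: 10 days after September 21, 2015 (when notice of the special meeting is given) is October 1, 2015; completed September 22, 2015, before the deadline.
Step 4: the window is 22–36 days after September 22, 2015 (when the information statement is filed), so October 14, 2015 through October 28, 2015; October 11, 2015 is 3 days too early.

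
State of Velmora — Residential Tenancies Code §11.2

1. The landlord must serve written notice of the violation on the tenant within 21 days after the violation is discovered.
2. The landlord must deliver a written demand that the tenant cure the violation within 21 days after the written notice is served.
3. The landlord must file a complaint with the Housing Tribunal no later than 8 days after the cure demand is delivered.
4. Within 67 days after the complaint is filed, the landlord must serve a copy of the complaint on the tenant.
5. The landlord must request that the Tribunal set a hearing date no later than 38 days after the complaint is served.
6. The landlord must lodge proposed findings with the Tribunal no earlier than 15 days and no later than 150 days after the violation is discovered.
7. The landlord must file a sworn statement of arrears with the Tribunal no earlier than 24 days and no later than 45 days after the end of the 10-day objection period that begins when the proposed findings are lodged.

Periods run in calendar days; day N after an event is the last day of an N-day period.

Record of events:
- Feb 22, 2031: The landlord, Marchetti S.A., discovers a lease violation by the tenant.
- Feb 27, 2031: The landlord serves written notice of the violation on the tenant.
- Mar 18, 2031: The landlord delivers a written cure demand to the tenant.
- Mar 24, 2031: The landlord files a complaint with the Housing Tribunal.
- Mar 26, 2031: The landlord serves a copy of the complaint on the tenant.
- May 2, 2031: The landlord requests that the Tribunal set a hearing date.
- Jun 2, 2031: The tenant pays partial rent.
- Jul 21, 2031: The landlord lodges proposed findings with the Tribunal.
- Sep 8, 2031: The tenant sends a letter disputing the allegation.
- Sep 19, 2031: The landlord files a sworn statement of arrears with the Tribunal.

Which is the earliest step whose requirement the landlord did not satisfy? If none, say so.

Step 7

Step 1: 21 days after Feb 22, 2031 (when the violation is discovered) is Mar 15, 2031; Feb 27, 2031 is within that limit.
Step 2: 21 days after Feb 27, 2031 (when the written notice is served) is Mar 20, 2031; done Mar 18, 2031 — timely.
Step 3: 8 days after Mar 18, 2031 (when the cure demand is delivered) is Mar 26, 2031; completed Mar 24, 2031, before the deadline.
Step 4: 67 days after Mar 24, 2031 (when the complaint is filed) is May 30, 2031; done Mar 26, 2031 — timely.
Step 5: 38 days after Mar 26, 2031 (when the complaint is served) is May 3, 2031; done May 2, 2031 — timely.
Step 6: the window is 15–150 days after Feb 22, 2031 (when the violation is discovered), so Mar 9, 2031 through Jul 22, 2031; done Jul 21, 2031 — within the window.
Step 7: the window is 24–45 days after Jul 31, 2031 (end of the 10-day objection period, which began when the proposed findings are lodged on Jul 21, 2031), so Aug 24, 2031 through Sep 14, 2031; done Sep 19, 2031 — 5 days after the window closed.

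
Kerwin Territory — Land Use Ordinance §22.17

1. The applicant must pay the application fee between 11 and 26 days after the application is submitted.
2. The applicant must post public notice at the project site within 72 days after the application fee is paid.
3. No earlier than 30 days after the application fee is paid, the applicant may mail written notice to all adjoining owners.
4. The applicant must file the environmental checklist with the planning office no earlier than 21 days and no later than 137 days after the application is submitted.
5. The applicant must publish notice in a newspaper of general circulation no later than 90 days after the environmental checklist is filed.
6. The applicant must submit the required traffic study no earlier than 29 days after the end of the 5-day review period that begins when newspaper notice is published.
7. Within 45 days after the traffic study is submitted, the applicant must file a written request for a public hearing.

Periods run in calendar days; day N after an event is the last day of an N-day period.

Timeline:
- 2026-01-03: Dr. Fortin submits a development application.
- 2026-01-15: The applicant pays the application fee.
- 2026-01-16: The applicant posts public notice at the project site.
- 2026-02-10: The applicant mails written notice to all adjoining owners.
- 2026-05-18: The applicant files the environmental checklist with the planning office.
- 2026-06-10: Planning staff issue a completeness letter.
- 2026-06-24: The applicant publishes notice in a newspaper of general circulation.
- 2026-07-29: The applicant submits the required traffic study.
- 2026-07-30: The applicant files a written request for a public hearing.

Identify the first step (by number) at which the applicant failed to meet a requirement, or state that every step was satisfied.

Step 3

Step 1: the window is 11–26 days after 2026-01-03 (when the application is submitted), so 2026-01-14 through 2026-01-29; done 2026-01-15, which is between those dates.
Step 2: 72 days after 2026-01-15 (when the application fee is paid) is 2026-03-28; completed 2026-01-16, before the deadline.
Step 3: the earliest permitted date is 30 days after 2026-01-15 (when the application fee is paid), i.e. 2026-02-14; acted on 2026-02-10, 4 days prematurely.
That is the first point of non-compliance.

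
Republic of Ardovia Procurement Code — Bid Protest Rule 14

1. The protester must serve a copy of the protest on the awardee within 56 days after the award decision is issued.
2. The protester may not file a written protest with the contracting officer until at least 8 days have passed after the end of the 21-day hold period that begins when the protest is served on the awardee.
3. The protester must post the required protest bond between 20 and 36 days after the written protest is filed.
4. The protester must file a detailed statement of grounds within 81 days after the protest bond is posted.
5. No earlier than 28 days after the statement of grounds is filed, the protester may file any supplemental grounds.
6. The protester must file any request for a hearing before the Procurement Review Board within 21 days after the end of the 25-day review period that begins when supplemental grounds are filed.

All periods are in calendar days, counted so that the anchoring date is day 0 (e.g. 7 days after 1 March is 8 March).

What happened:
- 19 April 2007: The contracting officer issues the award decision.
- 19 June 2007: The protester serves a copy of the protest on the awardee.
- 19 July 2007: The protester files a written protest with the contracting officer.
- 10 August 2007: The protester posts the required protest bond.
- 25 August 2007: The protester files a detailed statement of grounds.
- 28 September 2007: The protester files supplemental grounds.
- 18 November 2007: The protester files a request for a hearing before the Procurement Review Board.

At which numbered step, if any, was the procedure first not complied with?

Step 1: 56 days after 19 April 2007 (when the award decision is issued) is 14 June 2007; done 19 June 2007 — 5 days late.

Step 1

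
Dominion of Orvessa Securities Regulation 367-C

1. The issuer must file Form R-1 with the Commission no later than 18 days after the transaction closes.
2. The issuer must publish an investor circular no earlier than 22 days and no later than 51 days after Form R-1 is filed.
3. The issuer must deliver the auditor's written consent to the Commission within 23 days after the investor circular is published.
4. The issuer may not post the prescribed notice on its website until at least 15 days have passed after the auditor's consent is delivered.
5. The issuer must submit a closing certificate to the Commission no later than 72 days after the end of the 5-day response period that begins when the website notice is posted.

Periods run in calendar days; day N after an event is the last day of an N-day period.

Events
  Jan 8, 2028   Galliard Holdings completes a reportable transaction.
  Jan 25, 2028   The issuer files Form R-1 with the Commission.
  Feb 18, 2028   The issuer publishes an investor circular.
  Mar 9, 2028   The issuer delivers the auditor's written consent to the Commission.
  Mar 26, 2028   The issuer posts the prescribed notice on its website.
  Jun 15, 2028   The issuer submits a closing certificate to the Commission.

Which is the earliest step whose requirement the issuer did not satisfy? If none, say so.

Step 5

Step 1: 18 days after Jan 8, 2028 (when the transaction closes) is Jan 26, 2028; Jan 25, 2028 is within that limit.
Step 2: the window is 22–51 days after Jan 25, 2028 (when Form R-1 is filed), so Feb 16, 2028 through Mar 16, 2028; done Feb 18, 2028, which is between those dates.
Step 3: 23 days after Feb 18, 2028 (when the investor circular is published) is Mar 12, 2028; completed Mar 9, 2028, before the deadline.
Step 4: the earliest permitted date is 15 days after Mar 9, 2028 (when the auditor's consent is delivered), i.e. Mar 24, 2028; done Mar 26, 2028, after the minimum wait.
Step 5: 72 days after Mar 31, 2028 (end of the 5-day response period, which began when the website notice is posted on Mar 26, 2028) is Jun 11, 2028; not done until Jun 15, 2028, 4 days after the deadline.
No need to go further; step 5 was not satisfied.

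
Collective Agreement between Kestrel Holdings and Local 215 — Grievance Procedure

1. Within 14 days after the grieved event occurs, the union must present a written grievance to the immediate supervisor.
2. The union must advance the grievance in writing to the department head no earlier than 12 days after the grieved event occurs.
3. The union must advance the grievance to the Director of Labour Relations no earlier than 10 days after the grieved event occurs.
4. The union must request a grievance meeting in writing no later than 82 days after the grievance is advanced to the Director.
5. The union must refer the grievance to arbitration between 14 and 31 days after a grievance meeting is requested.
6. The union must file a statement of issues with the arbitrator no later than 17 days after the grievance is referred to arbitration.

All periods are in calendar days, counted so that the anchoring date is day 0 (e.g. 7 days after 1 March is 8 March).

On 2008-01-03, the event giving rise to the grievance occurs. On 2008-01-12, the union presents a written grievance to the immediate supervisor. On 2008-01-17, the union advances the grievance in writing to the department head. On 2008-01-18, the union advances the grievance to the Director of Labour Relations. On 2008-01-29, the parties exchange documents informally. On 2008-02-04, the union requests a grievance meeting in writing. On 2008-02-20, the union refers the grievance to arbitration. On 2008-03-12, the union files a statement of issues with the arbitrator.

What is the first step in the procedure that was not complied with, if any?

Step 1 — counting 14 days from 2008-01-03 (when the grieved event occurs) gives a deadline of 2008-01-17; done 2008-01-12 — timely.
Step 2 — must wait 12 days from 2008-01-03 (when the grieved event occurs), so not before 2008-01-15; 2008-01-17 is on or after that date.
Step 3 — must wait 10 days from 2008-01-03 (when the grieved event occurs), so not before 2008-01-13; done 2008-01-18 — permitted.
Step 4 — counting 82 days from 2008-01-18 (when the grievance is advanced to the Director) gives a deadline of 2008-04-09; done 2008-02-04 — timely.
Step 5 — 14 and 31 days from 2008-02-04 (when a grievance meeting is requested) are 2008-02-18 and 2008-03-06 respectively; 2008-02-20 falls inside that range.
Step 6 — counting 17 days from 2008-02-20 (when the grievance is referred to arbitration) gives a deadline of 2008-03-08; 2008-03-12 misses that deadline by 4 days.

Step 6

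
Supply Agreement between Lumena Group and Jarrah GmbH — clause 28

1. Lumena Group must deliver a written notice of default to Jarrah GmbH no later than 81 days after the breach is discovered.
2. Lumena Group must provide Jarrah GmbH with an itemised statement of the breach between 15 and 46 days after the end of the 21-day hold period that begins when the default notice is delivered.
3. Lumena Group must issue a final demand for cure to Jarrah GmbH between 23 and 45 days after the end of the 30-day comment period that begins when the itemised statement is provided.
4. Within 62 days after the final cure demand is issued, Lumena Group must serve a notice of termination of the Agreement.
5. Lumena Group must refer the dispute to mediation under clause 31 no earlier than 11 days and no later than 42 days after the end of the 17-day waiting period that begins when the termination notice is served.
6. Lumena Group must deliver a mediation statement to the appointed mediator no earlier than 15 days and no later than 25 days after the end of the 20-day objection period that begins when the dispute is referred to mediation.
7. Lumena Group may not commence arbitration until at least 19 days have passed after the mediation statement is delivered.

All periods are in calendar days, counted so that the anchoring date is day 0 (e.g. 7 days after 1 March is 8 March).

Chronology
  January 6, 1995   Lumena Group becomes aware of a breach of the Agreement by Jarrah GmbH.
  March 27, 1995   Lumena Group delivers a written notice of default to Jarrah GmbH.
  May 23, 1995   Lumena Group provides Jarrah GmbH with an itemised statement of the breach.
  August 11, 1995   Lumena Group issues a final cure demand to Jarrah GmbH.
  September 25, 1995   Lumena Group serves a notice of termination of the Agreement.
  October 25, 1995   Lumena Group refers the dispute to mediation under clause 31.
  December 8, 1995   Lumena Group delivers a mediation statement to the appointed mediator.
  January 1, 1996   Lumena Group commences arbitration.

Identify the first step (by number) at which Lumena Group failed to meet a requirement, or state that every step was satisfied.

Step 3

Step 1 — counting 81 days from January 6, 1995 (when the breach is discovered) gives a deadline of March 28, 1995; done March 27, 1995 — timely.
Step 2 — 15 and 46 days from April 17, 1995 (end of the 21-day hold period, which began when the default notice is delivered on March 27, 1995) are May 2, 1995 and June 2, 1995 respectively; May 23, 1995 falls inside that range.
Step 3 — 23 and 45 days from June 22, 1995 (end of the 30-day comment period, which began when the itemised statement is provided on May 23, 1995) are July 15, 1995 and August 6, 1995 respectively; done August 11, 1995 — 5 days after the window closed.
The procedure was therefore not followed at step 3.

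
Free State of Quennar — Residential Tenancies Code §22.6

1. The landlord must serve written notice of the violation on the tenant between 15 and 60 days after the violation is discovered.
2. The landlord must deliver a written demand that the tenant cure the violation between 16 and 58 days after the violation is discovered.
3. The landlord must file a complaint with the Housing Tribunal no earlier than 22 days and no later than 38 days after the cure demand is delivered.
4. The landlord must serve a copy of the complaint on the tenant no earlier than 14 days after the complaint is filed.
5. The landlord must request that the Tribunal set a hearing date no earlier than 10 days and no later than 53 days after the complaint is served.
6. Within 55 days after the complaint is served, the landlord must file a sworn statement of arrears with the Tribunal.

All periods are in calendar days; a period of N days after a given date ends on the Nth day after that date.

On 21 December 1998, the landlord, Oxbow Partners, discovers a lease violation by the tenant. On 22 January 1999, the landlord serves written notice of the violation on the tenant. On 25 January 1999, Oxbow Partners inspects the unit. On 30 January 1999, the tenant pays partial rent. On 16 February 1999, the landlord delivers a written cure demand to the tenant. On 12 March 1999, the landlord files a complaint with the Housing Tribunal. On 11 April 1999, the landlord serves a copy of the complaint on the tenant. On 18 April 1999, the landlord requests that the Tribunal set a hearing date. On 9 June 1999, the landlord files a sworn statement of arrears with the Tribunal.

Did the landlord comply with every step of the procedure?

Step 1: the window is 15–60 days after 21 December 1998 (when the violation is discovered), so 5 January 1999 through 19 February 1999; done 22 January 1999 — within the window.
Step 2: the window is 16–58 days after 21 December 1998 (when the violation is discovered), so 6 January 1999 through 17 February 1999; 16 February 1999 falls inside that range.
Step 3: the window is 22–38 days after 16 February 1999 (when the cure demand is delivered), so 10 March 1999 through 26 March 1999; done 12 March 1999, which is between those dates.
Step 4: the earliest permitted date is 14 days after 12 March 1999 (when the complaint is filed), i.e. 26 March 1999; done 11 April 1999, after the minimum wait.
Step 5: the window is 10–53 days after 11 April 1999 (when the complaint is served), so 21 April 1999 through 3 June 1999; 18 April 1999 is 3 days too early.
The procedure was therefore not followed at step 5.

No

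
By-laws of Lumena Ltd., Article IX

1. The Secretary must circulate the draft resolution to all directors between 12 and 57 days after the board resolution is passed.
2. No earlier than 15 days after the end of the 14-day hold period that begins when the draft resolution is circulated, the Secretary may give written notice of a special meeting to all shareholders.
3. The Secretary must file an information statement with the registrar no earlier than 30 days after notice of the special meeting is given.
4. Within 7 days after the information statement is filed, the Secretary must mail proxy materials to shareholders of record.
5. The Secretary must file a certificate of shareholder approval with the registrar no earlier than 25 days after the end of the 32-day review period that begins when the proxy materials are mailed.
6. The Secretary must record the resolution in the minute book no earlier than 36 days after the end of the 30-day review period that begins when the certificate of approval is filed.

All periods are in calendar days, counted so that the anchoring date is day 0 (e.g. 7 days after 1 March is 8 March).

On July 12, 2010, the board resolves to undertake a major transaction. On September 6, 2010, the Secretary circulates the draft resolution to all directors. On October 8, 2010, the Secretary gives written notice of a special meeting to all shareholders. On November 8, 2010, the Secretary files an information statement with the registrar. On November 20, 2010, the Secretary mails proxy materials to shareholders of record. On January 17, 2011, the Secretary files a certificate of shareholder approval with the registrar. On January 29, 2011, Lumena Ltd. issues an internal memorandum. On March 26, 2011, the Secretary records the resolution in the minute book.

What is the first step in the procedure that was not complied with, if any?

Step 1: the window is 12–57 days after July 12, 2010 (when the board resolution is passed), so July 24, 2010 through September 7, 2010; September 6, 2010 falls inside that range.
Step 2: the earliest permitted date is 15 days after September 20, 2010 (end of the 14-day hold period, which began when the draft resolution is circulated on September 6, 2010), i.e. October 5, 2010; October 8, 2010 is on or after that date.
Step 3: the earliest permitted date is 30 days after October 8, 2010 (when notice of the special meeting is given), i.e. November 7, 2010; done November 8, 2010 — permitted.
Step 4: 7 days after November 8, 2010 (when the information statement is filed) is November 15, 2010; not done until November 20, 2010, 5 days after the deadline.
No need to go further; step 4 was not satisfied.

Step 4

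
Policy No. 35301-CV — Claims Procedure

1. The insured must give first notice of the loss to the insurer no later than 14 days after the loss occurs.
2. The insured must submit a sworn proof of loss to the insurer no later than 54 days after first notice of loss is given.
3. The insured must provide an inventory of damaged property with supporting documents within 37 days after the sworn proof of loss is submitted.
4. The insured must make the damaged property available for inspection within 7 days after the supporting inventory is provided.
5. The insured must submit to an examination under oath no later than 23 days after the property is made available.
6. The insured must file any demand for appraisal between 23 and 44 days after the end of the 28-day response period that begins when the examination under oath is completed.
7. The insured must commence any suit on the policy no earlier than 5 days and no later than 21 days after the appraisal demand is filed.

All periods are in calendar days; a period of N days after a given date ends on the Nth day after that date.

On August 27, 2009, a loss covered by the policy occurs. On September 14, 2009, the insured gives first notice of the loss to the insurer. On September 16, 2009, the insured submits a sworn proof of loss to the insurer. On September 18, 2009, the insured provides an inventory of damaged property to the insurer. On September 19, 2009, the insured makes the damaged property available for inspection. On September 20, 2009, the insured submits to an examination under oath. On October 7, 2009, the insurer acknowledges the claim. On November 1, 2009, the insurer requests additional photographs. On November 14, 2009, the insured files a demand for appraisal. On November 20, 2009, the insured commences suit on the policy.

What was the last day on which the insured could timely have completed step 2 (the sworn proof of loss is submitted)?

Step 2 runs from September 14, 2009, when first notice of loss is given. 54 days after September 14, 2009 is November 7, 2009.

November 7, 2009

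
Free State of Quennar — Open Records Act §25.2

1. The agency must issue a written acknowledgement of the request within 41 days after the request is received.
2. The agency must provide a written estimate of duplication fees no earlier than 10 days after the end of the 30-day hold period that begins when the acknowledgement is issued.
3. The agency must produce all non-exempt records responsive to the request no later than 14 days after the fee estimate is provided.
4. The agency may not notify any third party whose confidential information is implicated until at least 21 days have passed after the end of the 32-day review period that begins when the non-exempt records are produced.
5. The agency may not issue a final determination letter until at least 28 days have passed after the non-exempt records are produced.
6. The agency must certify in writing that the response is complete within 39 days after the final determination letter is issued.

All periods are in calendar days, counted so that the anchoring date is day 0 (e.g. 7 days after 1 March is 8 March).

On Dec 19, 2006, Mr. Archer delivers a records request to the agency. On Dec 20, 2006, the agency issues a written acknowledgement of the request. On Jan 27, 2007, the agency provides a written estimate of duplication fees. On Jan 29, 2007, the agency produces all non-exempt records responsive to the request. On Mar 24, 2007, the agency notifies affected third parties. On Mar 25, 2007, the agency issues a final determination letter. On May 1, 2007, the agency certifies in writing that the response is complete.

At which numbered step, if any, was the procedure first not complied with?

Step 2

Step 1 — counting 41 days from Dec 19, 2006 (when the request is received) gives a deadline of Jan 29, 2007; done Dec 20, 2006 — timely.
Step 2 — must wait 10 days from Jan 19, 2007 (end of the 30-day hold period, which began when the acknowledgement is issued on Dec 20, 2006), so not before Jan 29, 2007; Jan 27, 2007 is 2 days before the earliest permitted date.
The analysis stops there.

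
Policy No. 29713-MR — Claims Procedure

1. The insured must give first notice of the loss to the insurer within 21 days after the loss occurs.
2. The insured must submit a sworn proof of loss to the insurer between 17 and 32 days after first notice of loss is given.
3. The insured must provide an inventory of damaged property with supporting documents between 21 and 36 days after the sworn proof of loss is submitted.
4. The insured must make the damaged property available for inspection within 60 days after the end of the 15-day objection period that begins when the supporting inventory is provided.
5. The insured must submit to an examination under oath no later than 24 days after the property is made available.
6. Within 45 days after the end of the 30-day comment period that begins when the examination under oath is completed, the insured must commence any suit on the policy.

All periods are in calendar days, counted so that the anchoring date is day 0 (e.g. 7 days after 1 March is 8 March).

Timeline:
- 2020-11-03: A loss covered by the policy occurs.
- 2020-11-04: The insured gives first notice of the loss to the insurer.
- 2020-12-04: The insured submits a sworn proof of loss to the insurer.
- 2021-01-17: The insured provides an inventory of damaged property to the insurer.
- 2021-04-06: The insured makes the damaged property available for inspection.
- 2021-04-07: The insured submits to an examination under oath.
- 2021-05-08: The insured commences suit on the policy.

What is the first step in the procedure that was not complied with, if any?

(1) due by 2020-11-03 + 21 days = 2020-11-24; done 2020-11-04 — timely.
(2) the permitted window runs from 2020-11-04 + 17 = 2020-11-21 to 2020-11-04 + 32 = 2020-12-06; done 2020-12-04, which is between those dates.
(3) the permitted window runs from 2020-12-04 + 21 = 2020-12-25 to 2020-12-04 + 36 = 2021-01-09; done 2021-01-17 — 8 days after the window closed.
Later steps need not be reached.

Step 3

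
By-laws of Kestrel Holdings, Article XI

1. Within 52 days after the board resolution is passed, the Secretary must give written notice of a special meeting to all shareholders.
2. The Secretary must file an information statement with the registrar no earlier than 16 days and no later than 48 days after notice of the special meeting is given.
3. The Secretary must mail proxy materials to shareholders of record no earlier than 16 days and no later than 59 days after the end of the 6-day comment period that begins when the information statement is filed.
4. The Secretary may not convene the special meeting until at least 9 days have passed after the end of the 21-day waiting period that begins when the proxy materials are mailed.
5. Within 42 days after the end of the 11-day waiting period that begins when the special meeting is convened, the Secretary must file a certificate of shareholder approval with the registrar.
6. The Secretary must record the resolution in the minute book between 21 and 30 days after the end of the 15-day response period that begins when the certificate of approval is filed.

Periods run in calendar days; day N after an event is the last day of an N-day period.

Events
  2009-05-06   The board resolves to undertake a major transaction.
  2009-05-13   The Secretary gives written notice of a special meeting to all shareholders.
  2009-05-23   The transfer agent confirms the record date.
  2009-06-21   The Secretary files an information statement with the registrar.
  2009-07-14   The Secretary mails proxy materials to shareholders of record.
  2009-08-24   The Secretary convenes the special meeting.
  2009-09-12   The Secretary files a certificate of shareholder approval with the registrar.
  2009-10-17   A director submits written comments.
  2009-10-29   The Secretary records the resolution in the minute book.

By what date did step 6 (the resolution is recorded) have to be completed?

2009-10-27

The certificate of approval is filed on 2009-09-12; the 15-day response period therefore ends 2009-09-27, and step 6 runs from that date. The window is 21–30 days after 2009-09-27; it closes on 2009-10-27.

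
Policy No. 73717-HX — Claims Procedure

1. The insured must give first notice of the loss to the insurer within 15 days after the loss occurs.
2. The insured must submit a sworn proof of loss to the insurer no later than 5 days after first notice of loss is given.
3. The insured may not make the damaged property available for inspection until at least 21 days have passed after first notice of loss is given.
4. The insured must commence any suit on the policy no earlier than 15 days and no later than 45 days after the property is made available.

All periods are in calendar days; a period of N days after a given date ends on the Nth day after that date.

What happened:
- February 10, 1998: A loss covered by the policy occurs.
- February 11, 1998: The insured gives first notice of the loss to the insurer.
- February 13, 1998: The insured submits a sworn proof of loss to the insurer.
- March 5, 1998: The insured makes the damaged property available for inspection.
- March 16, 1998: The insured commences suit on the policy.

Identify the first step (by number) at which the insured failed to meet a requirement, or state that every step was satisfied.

Step 4

(1) due by February 10, 1998 + 15 days = February 25, 1998; February 11, 1998 is within that limit.
(2) due by February 11, 1998 + 5 days = February 16, 1998; completed February 13, 1998, before the deadline.
(3) permitted from February 11, 1998 + 21 days = March 4, 1998 onward; done March 5, 1998 — permitted.
(4) the permitted window runs from March 5, 1998 + 15 = March 20, 1998 to March 5, 1998 + 45 = April 19, 1998; March 16, 1998 is 4 days too early.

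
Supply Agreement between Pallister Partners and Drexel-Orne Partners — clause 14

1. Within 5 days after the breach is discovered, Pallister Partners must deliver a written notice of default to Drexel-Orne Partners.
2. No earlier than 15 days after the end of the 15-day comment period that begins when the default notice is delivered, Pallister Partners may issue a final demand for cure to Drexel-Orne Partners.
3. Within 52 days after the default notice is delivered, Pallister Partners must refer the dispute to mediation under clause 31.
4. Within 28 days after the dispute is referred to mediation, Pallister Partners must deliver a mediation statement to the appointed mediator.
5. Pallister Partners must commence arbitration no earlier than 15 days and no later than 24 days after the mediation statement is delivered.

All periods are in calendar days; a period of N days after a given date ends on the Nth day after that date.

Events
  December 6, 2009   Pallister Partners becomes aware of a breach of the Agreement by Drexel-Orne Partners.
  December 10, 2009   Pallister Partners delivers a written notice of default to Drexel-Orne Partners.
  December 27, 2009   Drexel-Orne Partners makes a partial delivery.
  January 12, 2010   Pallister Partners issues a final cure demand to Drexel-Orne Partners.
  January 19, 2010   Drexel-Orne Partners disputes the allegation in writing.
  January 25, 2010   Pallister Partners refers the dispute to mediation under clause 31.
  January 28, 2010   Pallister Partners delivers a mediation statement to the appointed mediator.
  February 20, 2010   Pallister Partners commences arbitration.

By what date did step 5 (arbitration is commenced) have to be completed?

Step 5 runs from January 28, 2010, when the mediation statement is delivered. The window is 15–24 days after January 28, 2010; it closes on February 21, 2010.

February 21, 2010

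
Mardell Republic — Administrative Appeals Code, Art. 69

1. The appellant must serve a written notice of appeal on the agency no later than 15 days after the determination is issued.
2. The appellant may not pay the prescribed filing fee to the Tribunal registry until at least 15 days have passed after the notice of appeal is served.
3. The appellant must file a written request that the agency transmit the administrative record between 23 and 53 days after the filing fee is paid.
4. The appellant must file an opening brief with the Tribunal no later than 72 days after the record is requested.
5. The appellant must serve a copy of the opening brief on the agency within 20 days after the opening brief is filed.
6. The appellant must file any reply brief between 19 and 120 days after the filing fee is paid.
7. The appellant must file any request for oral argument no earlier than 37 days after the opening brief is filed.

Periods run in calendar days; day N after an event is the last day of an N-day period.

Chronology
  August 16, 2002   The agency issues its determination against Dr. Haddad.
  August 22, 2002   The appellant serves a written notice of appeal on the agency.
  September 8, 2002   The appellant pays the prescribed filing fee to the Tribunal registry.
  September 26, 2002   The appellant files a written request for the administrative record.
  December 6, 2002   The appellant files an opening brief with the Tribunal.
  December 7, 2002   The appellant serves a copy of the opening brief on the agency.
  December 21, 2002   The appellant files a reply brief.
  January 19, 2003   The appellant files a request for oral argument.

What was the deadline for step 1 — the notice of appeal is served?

Step 1 runs from August 16, 2002, when the determination is issued. 15 days after August 16, 2002 is August 31, 2002.

August 31, 2002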